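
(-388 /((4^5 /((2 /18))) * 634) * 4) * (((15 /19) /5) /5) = -97 /11564160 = -0.00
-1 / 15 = -0.07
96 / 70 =48 / 35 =1.37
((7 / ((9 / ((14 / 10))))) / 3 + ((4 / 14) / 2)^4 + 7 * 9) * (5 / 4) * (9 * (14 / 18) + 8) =102691445 / 86436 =1188.06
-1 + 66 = 65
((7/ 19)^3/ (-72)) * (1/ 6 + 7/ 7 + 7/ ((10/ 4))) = -40817/ 14815440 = -0.00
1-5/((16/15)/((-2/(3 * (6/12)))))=29/4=7.25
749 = 749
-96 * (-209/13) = 20064/13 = 1543.38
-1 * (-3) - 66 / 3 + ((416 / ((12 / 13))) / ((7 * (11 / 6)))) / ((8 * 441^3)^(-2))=181852869401503791919 / 11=16532079036500344719.91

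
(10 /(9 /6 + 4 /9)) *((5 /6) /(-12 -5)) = -30 /119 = -0.25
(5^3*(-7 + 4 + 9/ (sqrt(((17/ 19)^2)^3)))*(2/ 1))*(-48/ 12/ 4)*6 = -14347.24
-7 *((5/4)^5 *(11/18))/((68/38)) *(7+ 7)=-32003125/313344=-102.13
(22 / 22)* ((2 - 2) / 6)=0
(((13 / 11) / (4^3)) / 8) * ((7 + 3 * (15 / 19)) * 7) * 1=8099 / 53504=0.15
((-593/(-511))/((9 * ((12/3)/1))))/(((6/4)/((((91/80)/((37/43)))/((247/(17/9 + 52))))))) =2473403/399056544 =0.01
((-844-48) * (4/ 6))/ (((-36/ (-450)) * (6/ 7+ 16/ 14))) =-11150/ 3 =-3716.67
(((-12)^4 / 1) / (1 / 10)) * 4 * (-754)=-625397760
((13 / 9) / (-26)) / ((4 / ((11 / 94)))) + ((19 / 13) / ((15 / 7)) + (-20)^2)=176267333 / 439920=400.68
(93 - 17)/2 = 38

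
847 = 847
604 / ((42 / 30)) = 3020 / 7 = 431.43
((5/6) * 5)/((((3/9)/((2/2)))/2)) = 25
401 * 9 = 3609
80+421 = 501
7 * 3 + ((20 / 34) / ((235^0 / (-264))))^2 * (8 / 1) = 55762869 / 289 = 192951.10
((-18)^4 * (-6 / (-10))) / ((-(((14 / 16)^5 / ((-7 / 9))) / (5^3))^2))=-13045963161600000 / 5764801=-2263037902.19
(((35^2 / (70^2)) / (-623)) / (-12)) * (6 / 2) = 1 / 9968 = 0.00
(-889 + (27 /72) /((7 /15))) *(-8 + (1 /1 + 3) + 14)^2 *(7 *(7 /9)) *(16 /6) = -34817300 /27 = -1289529.63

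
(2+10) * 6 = 72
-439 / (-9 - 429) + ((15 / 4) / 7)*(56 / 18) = 1169 / 438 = 2.67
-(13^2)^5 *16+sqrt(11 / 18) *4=-2205735869584+2 *sqrt(22) / 3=-2205735869580.87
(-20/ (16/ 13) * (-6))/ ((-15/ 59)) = -767/ 2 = -383.50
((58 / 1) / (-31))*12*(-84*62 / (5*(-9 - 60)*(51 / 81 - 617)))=526176 / 956915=0.55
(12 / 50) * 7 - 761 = -18983 / 25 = -759.32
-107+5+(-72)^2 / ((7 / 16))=82230 / 7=11747.14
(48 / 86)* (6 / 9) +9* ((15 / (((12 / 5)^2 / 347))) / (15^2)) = 75373 / 2064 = 36.52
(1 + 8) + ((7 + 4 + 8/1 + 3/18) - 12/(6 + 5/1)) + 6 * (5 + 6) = 6143/66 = 93.08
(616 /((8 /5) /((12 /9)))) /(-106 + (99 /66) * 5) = -3080 /591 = -5.21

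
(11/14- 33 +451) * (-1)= -5863/14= -418.79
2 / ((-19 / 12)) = -24 / 19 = -1.26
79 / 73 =1.08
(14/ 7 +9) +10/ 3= 43/ 3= 14.33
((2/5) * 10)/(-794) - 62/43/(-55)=19884/938905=0.02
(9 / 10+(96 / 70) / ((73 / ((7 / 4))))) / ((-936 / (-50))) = 0.05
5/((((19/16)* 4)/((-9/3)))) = -3.16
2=2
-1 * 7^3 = -343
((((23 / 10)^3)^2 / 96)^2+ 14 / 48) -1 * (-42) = 411674624432020321 / 9216000000000000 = 44.67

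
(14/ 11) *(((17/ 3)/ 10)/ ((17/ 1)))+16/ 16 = 1.04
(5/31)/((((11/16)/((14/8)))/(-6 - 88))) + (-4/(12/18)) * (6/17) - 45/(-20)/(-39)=-40.77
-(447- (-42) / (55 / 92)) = -28449 / 55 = -517.25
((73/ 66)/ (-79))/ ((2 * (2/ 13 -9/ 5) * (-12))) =-4745/ 13389552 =-0.00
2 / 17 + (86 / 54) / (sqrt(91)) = 2 / 17 + 43*sqrt(91) / 2457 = 0.28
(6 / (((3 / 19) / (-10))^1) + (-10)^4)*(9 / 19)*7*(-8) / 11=-4848480 / 209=-23198.47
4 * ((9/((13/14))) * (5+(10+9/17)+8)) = 201600/221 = 912.22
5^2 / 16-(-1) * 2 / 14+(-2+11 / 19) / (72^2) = 43541 / 25536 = 1.71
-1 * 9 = -9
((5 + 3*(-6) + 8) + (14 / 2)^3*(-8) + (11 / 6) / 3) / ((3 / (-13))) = 643123 / 54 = 11909.69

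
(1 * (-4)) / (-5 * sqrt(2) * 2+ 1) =4 / 199+ 40 * sqrt(2) / 199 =0.30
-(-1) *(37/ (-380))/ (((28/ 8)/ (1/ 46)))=-37/ 61180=-0.00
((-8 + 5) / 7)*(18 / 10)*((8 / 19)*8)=-1728 / 665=-2.60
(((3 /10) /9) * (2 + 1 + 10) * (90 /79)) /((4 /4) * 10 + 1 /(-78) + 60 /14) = 21294 /615647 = 0.03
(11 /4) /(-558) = -0.00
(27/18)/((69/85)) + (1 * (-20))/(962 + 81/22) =357117/195454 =1.83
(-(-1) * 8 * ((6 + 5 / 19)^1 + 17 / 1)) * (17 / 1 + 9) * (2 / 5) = 183872 / 95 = 1935.49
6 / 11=0.55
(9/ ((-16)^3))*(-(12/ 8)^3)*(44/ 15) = 891/ 40960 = 0.02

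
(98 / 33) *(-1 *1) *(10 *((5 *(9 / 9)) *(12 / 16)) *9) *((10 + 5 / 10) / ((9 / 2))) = -25725 / 11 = -2338.64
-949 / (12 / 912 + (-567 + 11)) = 72124 / 42255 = 1.71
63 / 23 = 2.74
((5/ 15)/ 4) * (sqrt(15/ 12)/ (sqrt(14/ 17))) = sqrt(1190)/ 336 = 0.10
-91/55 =-1.65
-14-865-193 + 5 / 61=-65387 / 61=-1071.92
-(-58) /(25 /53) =3074 /25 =122.96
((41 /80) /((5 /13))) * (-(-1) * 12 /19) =0.84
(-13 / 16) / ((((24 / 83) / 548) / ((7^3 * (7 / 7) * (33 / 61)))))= -557736179 / 1952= -285725.50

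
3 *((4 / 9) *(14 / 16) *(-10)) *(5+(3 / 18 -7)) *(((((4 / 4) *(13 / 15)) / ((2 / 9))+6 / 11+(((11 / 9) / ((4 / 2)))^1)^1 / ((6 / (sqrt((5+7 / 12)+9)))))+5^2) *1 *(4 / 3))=21175 *sqrt(21) / 8748+22673 / 27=850.83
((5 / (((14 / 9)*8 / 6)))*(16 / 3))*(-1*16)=-1440 / 7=-205.71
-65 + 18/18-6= -70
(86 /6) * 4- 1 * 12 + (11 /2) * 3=371 /6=61.83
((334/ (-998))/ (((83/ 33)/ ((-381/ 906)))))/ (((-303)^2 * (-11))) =-21209/ 382780304202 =-0.00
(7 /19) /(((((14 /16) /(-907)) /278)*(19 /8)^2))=-129098752 /6859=-18821.80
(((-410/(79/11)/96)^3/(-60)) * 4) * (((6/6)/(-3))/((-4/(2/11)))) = 208486025/981471043584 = 0.00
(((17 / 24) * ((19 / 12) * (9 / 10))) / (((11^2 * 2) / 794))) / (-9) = -128231 / 348480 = -0.37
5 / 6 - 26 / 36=1 / 9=0.11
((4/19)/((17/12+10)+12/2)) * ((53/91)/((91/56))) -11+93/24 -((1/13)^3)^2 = -7643086191661/1073366478184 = -7.12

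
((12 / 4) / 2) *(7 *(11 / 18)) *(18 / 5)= 231 / 10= 23.10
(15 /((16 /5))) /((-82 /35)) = -2625 /1312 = -2.00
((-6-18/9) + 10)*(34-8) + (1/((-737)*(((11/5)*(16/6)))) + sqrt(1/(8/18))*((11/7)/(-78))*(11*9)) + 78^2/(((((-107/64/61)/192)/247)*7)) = -135672758286814175/90214696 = -1503887551.61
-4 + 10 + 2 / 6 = 19 / 3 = 6.33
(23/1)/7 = 23/7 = 3.29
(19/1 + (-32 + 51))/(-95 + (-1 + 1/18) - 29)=-684/2249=-0.30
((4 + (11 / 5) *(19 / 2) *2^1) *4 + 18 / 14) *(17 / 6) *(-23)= -2524687 / 210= -12022.32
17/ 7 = 2.43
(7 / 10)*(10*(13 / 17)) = 91 / 17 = 5.35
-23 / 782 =-1 / 34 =-0.03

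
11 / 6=1.83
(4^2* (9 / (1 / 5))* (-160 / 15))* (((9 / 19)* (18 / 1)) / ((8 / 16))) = -2488320 / 19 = -130964.21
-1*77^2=-5929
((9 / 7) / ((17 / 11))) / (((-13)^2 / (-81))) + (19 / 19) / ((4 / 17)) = 309811 / 80444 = 3.85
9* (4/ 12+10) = 93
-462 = -462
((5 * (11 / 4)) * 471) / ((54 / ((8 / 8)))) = 8635 / 72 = 119.93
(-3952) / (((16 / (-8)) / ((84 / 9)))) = 55328 / 3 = 18442.67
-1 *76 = -76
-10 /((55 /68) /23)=-3128 /11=-284.36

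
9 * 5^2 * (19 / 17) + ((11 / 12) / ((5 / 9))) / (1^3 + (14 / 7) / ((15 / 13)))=702783 / 2788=252.07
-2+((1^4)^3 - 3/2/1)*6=-5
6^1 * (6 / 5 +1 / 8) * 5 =159 / 4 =39.75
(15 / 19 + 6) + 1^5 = 148 / 19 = 7.79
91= 91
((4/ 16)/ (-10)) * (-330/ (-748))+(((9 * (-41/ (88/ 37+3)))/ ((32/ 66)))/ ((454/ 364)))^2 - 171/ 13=371120289129191985/ 28862245395776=12858.33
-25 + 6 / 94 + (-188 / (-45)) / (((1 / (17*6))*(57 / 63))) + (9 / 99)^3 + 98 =3233267003 / 5942915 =544.05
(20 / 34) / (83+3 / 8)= 80 / 11339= 0.01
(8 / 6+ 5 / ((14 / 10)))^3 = 1092727 / 9261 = 117.99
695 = 695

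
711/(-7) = -711/7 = -101.57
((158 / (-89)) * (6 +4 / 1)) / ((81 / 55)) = -86900 / 7209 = -12.05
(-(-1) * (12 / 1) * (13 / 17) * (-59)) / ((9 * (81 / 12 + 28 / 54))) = -110448 / 13345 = -8.28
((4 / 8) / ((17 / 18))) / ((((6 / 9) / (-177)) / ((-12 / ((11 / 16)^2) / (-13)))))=-7340544 / 26741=-274.51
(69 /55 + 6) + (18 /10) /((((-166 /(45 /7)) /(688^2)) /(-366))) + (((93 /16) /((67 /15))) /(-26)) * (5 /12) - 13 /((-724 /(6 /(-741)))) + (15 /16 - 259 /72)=1331614909077960415567 /110266002887040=12076386.87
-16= -16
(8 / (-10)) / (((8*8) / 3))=-3 / 80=-0.04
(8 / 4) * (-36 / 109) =-72 / 109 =-0.66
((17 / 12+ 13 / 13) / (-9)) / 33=-29 / 3564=-0.01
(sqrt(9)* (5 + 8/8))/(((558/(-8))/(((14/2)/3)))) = -56/93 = -0.60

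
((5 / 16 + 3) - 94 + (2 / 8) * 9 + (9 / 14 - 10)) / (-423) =1217 / 5264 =0.23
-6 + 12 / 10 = -24 / 5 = -4.80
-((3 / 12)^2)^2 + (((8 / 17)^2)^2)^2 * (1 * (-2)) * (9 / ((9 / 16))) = -0.08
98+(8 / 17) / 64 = 13329 / 136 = 98.01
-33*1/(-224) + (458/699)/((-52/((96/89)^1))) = 8075437/60386144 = 0.13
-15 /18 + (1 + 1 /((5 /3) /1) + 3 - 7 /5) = 71 /30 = 2.37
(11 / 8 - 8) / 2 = -53 / 16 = -3.31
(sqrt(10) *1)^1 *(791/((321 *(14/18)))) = 339 *sqrt(10)/107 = 10.02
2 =2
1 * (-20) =-20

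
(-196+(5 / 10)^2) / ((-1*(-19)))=-783 / 76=-10.30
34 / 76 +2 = 93 / 38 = 2.45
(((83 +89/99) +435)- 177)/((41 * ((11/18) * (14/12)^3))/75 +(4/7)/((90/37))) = 446.68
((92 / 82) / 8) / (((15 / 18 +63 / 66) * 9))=253 / 29028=0.01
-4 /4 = -1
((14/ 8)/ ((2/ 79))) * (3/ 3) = 553/ 8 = 69.12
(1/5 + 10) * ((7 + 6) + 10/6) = 748/5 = 149.60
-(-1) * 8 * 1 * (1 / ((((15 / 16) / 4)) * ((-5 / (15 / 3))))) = -512 / 15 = -34.13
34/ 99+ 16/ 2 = 826/ 99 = 8.34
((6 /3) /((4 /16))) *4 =32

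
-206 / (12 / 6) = -103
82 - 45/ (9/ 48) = -158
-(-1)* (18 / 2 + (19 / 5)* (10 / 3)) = 65 / 3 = 21.67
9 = 9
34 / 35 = 0.97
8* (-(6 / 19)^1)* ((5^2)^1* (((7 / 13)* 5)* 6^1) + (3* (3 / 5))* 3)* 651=-673059.15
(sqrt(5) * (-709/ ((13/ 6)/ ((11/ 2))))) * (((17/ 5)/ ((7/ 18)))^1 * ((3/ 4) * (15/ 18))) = -3579741 * sqrt(5)/ 364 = -21990.51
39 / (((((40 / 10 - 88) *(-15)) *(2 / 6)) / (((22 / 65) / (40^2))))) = 11 / 560000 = 0.00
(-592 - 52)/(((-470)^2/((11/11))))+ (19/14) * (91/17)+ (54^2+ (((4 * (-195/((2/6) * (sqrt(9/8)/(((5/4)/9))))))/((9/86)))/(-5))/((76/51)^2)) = 807755 * sqrt(2)/4332+ 5488862501/1877650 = 3186.96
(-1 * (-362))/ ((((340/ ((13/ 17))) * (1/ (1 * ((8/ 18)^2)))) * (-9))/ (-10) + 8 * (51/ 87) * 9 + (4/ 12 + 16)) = 3275376/ 18858919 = 0.17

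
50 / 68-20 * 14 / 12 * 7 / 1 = -16585 / 102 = -162.60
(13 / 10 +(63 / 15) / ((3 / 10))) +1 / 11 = 1693 / 110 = 15.39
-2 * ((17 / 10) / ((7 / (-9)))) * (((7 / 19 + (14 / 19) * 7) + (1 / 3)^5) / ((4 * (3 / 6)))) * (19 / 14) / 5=217039 / 66150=3.28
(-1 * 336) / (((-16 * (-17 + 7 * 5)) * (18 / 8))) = 14 / 27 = 0.52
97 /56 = 1.73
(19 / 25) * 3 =57 / 25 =2.28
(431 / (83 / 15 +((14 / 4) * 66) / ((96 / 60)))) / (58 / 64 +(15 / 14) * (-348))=-11585280 / 1498789513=-0.01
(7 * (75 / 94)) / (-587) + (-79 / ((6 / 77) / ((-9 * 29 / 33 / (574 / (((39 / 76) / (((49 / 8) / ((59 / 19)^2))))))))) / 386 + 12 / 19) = 0.65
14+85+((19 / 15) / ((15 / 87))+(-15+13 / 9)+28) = 27178 / 225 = 120.79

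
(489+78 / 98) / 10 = 2400 / 49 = 48.98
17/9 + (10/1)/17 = 379/153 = 2.48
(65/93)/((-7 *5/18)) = -78/217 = -0.36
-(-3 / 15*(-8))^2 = -64 / 25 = -2.56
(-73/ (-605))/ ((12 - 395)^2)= 73/ 88746845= 0.00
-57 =-57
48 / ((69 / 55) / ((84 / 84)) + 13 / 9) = 2970 / 167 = 17.78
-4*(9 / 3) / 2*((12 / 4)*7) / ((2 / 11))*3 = -2079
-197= -197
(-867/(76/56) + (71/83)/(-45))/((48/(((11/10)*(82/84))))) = -20446887329/1430654400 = -14.29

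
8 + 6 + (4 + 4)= 22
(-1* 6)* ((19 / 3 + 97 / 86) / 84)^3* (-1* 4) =20796875 / 1236492864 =0.02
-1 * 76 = -76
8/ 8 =1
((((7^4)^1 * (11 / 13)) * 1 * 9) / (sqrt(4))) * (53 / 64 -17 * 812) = -209984009697 / 1664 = -126192313.52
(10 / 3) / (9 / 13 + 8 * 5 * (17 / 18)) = 390 / 4501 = 0.09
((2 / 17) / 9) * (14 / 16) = 7 / 612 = 0.01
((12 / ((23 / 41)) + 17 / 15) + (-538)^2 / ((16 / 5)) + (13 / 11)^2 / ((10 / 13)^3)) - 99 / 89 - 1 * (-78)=90553.73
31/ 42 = 0.74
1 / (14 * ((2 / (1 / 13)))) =1 / 364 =0.00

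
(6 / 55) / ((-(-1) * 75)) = 2 / 1375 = 0.00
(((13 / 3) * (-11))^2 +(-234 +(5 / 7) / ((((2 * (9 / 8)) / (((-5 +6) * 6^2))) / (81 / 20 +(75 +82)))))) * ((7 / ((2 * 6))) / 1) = 244357 / 108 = 2262.56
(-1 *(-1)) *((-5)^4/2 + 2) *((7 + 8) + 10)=15725/2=7862.50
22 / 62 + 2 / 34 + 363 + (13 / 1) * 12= 273731 / 527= 519.41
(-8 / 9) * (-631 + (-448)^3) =719328184 / 9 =79925353.78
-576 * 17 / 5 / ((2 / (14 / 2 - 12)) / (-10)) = -48960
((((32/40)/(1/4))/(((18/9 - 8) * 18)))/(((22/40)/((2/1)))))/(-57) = 32/16929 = 0.00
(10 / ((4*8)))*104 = 65 / 2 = 32.50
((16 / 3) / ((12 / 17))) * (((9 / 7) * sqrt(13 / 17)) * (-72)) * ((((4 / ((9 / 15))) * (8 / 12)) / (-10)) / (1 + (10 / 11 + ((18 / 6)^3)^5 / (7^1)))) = 352 * sqrt(221) / 39459531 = 0.00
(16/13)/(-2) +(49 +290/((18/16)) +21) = 38278/117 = 327.16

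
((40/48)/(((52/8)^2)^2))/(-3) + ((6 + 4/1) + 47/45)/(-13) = -1092109/1285245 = -0.85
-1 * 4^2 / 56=-2 / 7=-0.29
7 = 7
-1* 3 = -3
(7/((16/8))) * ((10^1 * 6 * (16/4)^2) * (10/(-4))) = -8400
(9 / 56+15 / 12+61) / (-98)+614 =3366137 / 5488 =613.36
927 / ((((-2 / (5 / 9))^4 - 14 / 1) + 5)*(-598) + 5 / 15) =-1738125 / 178235069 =-0.01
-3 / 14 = -0.21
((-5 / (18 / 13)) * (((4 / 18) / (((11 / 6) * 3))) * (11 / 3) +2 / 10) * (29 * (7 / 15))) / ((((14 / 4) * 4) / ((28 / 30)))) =-124033 / 109350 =-1.13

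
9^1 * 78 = 702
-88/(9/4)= -352/9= -39.11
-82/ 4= -41/ 2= -20.50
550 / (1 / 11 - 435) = -3025 / 2392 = -1.26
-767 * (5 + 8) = -9971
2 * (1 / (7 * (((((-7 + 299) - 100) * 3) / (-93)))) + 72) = 96737 / 672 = 143.95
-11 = -11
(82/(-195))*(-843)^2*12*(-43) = 154199899.94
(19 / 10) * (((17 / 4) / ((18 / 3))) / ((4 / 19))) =6137 / 960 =6.39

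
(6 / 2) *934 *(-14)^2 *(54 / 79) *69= 2046289392 / 79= 25902397.37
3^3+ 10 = 37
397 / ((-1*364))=-397 / 364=-1.09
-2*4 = -8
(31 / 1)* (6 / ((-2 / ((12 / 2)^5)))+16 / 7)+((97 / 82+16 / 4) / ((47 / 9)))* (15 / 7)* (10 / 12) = -39015333815 / 53956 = -723095.37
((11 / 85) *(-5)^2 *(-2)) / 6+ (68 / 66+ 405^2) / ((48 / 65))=5981180155 / 26928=222117.50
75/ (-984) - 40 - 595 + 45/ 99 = -2289715/ 3608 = -634.62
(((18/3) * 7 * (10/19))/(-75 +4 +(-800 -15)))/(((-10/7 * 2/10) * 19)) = 735/159923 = 0.00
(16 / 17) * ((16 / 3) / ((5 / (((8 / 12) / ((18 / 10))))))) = 512 / 1377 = 0.37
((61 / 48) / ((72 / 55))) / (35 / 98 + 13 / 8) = 23485 / 47952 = 0.49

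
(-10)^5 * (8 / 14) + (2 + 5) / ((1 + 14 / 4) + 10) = -11599902 / 203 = -57142.37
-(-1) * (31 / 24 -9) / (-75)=37 / 360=0.10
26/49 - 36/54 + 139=20413/147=138.86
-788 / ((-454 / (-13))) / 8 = -2561 / 908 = -2.82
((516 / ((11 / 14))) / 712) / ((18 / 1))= 301 / 5874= 0.05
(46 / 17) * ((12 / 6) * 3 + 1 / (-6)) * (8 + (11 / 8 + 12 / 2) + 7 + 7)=189175 / 408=463.66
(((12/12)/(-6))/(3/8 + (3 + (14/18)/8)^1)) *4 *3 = -72/125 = -0.58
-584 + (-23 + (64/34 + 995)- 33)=6067/17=356.88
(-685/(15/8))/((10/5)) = -548/3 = -182.67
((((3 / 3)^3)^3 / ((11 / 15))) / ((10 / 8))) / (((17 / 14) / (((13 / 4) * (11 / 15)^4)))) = 242242 / 286875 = 0.84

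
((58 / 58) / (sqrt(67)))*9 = 9*sqrt(67) / 67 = 1.10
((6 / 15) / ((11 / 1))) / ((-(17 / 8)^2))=-128 / 15895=-0.01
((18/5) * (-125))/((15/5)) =-150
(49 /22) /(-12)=-49 /264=-0.19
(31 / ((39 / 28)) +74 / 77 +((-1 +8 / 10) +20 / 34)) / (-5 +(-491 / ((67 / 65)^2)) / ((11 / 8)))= -27048330341 / 390834737475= -0.07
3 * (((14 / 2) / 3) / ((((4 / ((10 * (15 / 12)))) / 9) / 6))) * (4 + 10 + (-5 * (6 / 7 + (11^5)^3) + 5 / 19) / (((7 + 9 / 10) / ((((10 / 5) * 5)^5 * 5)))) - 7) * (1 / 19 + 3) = -4766717441823614994254888.00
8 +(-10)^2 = 108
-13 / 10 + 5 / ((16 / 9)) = 121 / 80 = 1.51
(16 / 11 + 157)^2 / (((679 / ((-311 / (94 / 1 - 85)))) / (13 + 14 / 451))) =-88139443581 / 5293387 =-16650.86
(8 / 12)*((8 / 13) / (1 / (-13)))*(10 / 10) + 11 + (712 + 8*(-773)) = -16399 / 3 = -5466.33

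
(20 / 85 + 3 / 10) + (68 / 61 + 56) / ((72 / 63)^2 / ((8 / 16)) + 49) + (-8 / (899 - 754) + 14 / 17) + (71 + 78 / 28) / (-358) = 4200968461153 / 1905928702020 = 2.20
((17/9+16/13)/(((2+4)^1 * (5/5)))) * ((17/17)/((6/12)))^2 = 730/351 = 2.08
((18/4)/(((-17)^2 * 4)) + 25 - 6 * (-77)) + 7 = 1142137/2312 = 494.00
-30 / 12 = -5 / 2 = -2.50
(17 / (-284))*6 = -51 / 142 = -0.36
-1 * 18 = -18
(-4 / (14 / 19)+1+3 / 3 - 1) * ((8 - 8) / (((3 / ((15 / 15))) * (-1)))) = 0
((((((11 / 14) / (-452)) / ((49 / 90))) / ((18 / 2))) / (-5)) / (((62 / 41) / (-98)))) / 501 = -451 / 49140084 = -0.00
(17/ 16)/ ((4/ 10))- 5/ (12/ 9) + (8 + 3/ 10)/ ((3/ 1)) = 803/ 480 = 1.67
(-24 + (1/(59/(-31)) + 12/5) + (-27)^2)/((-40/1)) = -26066/1475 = -17.67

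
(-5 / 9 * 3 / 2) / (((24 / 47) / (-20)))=1175 / 36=32.64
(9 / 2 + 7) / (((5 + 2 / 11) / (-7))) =-1771 / 114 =-15.54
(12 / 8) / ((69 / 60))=30 / 23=1.30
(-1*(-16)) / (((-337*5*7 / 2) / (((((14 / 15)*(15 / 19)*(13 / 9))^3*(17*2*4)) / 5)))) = -3748046848 / 42126777675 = -0.09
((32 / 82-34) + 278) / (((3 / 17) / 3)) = 170340 / 41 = 4154.63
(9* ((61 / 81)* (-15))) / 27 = -305 / 81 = -3.77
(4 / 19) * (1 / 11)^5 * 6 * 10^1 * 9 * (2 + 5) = 15120 / 3059969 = 0.00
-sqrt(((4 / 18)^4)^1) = -4 / 81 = -0.05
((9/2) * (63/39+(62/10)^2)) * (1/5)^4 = 58581/203125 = 0.29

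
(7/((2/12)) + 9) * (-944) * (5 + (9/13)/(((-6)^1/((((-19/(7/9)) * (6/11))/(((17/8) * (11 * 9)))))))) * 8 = -21235536768/11011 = -1928574.77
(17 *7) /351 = 119 /351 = 0.34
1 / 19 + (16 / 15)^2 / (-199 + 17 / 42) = 29341 / 625575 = 0.05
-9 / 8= -1.12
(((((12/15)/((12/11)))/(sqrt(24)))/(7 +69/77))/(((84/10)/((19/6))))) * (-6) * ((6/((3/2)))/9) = -121 * sqrt(6)/15552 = -0.02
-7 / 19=-0.37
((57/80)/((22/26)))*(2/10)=741/4400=0.17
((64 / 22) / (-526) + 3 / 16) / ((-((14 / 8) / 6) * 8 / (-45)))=1137105 / 324016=3.51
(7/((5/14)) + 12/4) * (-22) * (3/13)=-7458/65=-114.74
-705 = -705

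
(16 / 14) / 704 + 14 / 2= 4313 / 616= 7.00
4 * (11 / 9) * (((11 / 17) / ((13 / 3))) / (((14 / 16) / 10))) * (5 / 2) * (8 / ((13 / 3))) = 774400 / 20111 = 38.51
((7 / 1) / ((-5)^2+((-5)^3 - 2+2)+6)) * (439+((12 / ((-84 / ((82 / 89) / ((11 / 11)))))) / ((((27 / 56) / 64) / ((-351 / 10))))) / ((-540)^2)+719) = -32870396321 / 381175875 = -86.23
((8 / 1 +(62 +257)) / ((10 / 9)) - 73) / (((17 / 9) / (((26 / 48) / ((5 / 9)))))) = 776763 / 6800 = 114.23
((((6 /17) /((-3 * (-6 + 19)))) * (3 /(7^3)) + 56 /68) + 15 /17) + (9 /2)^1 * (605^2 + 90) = 249773796715 /151606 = 1647519.21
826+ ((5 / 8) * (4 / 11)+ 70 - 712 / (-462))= 414769 / 462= 897.77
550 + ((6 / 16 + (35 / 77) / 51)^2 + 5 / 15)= 11087861977 / 20142144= 550.48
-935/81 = -11.54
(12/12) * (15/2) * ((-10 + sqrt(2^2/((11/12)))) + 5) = -75/2 + 30 * sqrt(33)/11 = -21.83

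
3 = 3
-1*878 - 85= -963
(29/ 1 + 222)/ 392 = 251/ 392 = 0.64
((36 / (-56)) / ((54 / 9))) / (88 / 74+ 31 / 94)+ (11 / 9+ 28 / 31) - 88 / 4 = -45730537 / 2292822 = -19.95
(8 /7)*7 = 8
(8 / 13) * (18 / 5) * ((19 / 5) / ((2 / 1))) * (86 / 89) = 117648 / 28925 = 4.07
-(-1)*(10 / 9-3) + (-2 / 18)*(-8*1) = -1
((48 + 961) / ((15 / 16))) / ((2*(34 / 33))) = 44396 / 85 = 522.31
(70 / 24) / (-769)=-35 / 9228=-0.00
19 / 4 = 4.75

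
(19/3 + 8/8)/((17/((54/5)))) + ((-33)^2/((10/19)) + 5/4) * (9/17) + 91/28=93838/85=1103.98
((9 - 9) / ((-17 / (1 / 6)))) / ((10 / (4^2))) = 0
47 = 47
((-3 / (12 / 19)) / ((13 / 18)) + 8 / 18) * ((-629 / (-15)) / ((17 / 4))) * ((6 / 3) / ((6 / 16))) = -339808 / 1053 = -322.70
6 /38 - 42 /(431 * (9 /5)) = 2549 /24567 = 0.10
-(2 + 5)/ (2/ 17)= -119/ 2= -59.50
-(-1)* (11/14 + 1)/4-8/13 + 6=4245/728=5.83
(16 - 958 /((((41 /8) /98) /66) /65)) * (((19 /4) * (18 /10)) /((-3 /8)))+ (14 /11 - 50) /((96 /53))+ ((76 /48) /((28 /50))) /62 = 14028654582030307 /7829360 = 1791800936.73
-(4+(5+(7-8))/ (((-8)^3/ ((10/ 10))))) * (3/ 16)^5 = -0.00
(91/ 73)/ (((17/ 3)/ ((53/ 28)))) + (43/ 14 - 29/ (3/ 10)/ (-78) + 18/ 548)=2651198497/ 556975692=4.76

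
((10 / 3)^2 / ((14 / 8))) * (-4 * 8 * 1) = -12800 / 63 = -203.17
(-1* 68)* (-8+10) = -136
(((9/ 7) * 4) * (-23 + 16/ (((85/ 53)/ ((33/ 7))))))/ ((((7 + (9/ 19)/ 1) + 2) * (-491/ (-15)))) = 815043/ 2045015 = 0.40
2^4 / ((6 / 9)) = 24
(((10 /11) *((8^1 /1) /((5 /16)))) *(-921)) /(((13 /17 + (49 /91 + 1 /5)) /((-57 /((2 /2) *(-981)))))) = -1650039040 /1991539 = -828.52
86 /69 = 1.25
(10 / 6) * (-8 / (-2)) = 20 / 3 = 6.67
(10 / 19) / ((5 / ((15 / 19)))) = 30 / 361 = 0.08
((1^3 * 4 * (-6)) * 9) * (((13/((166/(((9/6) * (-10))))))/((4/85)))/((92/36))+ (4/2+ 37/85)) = 1583.84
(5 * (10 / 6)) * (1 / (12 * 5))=5 / 36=0.14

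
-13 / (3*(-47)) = 0.09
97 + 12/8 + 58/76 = 1886/19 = 99.26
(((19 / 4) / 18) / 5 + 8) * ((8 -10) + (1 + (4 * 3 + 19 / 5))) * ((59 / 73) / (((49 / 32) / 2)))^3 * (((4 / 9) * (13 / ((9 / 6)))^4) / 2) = 1319499689985933574144 / 7507007795937825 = 175769.06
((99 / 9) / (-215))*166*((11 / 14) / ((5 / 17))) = -170731 / 7525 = -22.69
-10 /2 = -5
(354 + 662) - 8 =1008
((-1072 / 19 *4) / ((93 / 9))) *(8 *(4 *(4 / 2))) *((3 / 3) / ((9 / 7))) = -1921024 / 1767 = -1087.17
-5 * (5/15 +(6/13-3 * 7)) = 3940/39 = 101.03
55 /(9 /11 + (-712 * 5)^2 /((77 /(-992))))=-0.00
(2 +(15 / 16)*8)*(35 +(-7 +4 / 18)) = 2413 / 9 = 268.11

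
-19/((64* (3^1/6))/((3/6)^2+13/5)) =-1083/640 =-1.69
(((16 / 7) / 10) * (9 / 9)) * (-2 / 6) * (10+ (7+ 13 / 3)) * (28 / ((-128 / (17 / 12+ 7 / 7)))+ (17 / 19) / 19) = 53404 / 68229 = 0.78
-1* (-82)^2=-6724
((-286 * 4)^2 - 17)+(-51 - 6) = 1308662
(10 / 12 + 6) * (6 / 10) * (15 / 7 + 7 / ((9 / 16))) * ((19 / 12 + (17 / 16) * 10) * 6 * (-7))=-11039947 / 360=-30666.52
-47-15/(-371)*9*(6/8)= -69343/1484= -46.73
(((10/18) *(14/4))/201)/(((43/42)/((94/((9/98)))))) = 2256940/233361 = 9.67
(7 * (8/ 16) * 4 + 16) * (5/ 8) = 75/ 4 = 18.75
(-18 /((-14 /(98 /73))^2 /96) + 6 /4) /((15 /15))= -153357 /10658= -14.39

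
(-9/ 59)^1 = -9/ 59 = -0.15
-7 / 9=-0.78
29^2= 841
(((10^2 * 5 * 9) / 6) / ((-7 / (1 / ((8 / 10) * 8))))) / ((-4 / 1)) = 1875 / 448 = 4.19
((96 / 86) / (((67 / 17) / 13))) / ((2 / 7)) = 12.89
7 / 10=0.70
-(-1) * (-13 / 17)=-13 / 17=-0.76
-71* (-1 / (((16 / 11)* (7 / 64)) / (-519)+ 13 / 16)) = 87.42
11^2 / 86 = 121 / 86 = 1.41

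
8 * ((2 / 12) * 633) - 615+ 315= 544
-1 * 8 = -8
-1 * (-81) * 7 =567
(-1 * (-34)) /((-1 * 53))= -34 /53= -0.64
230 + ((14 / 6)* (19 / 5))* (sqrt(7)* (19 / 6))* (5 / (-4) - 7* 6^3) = 230 - 15295931* sqrt(7) / 360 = -112184.53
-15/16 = -0.94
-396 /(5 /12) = -4752 /5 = -950.40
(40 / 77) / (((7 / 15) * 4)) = 150 / 539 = 0.28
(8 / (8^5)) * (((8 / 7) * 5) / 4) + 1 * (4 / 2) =28677 / 14336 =2.00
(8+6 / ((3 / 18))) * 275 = 12100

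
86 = 86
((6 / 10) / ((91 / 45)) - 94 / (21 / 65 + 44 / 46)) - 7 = -13955160 / 174083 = -80.16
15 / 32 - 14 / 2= -209 / 32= -6.53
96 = 96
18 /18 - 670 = -669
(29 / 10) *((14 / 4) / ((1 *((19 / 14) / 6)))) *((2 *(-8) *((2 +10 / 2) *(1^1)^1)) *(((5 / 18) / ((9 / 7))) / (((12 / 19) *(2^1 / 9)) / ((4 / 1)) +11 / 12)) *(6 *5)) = -3183040 / 93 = -34226.24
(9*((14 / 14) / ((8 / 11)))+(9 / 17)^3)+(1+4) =688739 / 39304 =17.52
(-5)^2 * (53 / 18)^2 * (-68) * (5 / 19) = -5969125 / 1539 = -3878.57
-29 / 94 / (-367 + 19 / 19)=29 / 34404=0.00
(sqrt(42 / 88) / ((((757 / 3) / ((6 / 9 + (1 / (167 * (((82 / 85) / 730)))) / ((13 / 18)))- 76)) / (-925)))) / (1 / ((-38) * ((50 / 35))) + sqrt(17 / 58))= 334.42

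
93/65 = 1.43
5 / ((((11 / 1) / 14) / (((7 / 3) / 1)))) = 490 / 33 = 14.85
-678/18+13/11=-1204/33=-36.48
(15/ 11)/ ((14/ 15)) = 225/ 154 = 1.46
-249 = -249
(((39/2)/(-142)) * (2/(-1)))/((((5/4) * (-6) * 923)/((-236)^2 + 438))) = -56134/25205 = -2.23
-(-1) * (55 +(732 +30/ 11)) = 8687/ 11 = 789.73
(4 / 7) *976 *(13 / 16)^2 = 10309 / 28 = 368.18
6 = 6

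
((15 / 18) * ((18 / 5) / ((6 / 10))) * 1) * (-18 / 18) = -5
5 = 5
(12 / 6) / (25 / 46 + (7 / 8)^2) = 2944 / 1927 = 1.53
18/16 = 9/8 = 1.12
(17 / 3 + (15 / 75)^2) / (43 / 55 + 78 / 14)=16478 / 18345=0.90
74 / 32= 37 / 16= 2.31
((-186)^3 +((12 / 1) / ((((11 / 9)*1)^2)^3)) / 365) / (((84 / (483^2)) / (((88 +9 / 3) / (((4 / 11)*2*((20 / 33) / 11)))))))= -3154753492943021064459 / 77730400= -40585838911713.06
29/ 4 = 7.25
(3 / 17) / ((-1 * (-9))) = 1 / 51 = 0.02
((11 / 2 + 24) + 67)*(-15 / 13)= -2895 / 26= -111.35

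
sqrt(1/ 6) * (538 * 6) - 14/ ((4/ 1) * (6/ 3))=1316.08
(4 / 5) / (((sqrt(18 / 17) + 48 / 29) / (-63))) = -110432 / 2225 + 11774 * sqrt(34) / 2225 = -18.78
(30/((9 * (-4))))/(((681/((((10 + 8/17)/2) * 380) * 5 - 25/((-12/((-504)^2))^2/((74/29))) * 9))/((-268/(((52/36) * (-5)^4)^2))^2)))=132815850649279988256/3901721278076171875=34.04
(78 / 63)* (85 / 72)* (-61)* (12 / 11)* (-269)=26164.42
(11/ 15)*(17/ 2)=187/ 30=6.23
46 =46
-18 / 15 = -1.20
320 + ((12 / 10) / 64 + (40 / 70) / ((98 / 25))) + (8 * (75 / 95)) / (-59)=19690089509 / 61520480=320.06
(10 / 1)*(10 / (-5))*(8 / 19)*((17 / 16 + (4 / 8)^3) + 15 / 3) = -990 / 19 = -52.11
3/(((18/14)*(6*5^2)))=7/450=0.02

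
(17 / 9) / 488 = 17 / 4392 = 0.00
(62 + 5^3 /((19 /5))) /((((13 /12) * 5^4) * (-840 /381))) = -686943 /10806250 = -0.06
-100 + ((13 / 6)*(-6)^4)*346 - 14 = 971454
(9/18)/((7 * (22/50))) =25/154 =0.16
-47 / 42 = -1.12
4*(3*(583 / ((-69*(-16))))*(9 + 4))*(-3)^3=-204633 / 92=-2224.27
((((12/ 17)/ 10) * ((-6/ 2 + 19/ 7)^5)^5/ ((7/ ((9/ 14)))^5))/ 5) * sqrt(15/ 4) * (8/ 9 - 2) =41278242816 * sqrt(15)/ 32199588842581506443030998205155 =0.00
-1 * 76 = -76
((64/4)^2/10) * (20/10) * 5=256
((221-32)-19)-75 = 95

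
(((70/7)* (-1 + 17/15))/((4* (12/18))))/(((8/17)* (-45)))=-17/720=-0.02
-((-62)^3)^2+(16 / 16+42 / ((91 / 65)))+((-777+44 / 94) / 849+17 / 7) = -56800235551.49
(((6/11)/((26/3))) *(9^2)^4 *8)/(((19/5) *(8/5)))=9685512225/2717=3564781.83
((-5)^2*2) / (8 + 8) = 25 / 8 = 3.12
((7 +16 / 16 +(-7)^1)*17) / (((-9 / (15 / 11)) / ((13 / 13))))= -85 / 33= -2.58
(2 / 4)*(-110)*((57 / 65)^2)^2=-116116011 / 3570125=-32.52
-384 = -384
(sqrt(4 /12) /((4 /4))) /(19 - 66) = -sqrt(3) /141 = -0.01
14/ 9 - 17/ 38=379/ 342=1.11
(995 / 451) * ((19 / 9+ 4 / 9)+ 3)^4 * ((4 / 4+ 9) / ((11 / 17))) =1057187500000 / 32549121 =32479.76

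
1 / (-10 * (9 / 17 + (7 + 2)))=-17 / 1620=-0.01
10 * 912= 9120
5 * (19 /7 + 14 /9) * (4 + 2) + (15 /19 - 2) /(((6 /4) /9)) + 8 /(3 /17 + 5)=537115 /4389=122.38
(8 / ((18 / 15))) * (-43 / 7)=-860 / 21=-40.95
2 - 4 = -2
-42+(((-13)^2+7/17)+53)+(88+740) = 17143/17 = 1008.41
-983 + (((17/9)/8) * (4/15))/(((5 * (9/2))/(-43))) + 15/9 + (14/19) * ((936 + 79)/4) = -183405703/230850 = -794.48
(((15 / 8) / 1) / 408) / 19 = 5 / 20672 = 0.00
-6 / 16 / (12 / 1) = -1 / 32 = -0.03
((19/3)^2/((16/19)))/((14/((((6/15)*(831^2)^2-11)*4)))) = 6541764318205433/2520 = 2595938221510.09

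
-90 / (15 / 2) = -12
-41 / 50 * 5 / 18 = -41 / 180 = -0.23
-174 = -174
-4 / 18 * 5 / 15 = -2 / 27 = -0.07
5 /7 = 0.71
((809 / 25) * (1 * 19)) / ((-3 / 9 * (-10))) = 46113 / 250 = 184.45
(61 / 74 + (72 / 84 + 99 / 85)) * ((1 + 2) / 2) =375951 / 88060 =4.27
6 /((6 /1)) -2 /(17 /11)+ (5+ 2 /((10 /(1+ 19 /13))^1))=5744 /1105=5.20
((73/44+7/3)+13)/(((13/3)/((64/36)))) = 8972/1287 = 6.97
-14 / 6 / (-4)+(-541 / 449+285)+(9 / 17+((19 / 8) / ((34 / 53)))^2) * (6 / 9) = 4880988907 / 16609408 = 293.87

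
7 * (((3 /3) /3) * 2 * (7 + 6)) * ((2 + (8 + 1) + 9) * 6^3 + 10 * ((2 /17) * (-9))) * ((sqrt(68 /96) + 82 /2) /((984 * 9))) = 185185 * sqrt(102) /75276 + 185185 /153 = 1235.21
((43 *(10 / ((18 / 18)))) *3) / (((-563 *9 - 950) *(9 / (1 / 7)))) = -430 / 126357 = -0.00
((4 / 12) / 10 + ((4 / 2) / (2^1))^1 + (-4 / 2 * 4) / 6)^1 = -0.30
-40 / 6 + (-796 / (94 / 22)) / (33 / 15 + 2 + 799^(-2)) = -93278170 / 1828149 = -51.02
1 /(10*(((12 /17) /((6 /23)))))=17 /460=0.04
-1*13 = -13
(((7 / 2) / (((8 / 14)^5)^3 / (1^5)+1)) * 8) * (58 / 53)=7710039892147432 / 251677668343651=30.63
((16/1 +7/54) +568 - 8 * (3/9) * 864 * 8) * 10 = -4818925/27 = -178478.70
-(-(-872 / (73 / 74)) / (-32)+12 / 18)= 11807 / 438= 26.96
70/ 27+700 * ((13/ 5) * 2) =98350/ 27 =3642.59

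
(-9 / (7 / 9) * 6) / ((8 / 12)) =-729 / 7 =-104.14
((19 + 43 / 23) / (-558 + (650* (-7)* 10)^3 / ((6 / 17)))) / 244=-180 / 561669435032424311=-0.00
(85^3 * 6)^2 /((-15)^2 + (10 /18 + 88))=3594013031250 /83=43301361822.29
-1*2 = -2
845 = 845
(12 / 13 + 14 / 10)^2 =22801 / 4225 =5.40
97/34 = 2.85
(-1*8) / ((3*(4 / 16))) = -32 / 3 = -10.67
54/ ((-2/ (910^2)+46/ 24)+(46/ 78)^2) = 402456600/ 16876807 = 23.85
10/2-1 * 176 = -171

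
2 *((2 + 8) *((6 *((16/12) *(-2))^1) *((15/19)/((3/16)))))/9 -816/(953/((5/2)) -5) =-285680/1881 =-151.88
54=54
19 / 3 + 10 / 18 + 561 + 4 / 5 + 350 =41341 / 45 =918.69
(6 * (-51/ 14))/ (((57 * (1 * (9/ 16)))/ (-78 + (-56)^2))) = -831776/ 399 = -2084.65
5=5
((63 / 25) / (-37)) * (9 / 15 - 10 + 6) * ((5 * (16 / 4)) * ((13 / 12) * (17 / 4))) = 78897 / 3700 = 21.32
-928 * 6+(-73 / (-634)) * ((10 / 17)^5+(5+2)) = -5011521387057 / 900189338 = -5567.19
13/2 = 6.50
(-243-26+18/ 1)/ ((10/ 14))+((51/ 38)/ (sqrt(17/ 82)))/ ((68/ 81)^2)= -1757/ 5+19683 * sqrt(1394)/ 175712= -347.22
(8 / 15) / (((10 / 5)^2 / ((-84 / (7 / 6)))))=-48 / 5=-9.60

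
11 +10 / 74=412 / 37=11.14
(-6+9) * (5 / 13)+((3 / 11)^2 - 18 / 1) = -16.77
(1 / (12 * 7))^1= 1 / 84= 0.01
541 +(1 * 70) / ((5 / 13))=723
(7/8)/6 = 7/48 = 0.15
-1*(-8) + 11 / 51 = 419 / 51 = 8.22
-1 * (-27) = 27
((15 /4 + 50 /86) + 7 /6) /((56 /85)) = 8.35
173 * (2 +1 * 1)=519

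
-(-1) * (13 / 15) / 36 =13 / 540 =0.02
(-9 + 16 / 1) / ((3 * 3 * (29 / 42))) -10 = -772 / 87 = -8.87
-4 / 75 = -0.05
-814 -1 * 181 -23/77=-76638/77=-995.30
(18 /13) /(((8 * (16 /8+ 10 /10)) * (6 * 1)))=1 /104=0.01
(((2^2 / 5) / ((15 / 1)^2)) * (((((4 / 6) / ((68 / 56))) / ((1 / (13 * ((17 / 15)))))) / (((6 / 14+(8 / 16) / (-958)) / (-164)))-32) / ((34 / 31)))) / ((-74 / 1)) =25076203552 / 182811380625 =0.14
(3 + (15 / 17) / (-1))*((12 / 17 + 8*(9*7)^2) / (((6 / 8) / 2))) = 51820416 / 289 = 179309.40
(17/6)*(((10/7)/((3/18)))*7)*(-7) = -1190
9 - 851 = -842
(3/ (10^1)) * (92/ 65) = 138/ 325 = 0.42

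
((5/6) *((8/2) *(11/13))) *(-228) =-8360/13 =-643.08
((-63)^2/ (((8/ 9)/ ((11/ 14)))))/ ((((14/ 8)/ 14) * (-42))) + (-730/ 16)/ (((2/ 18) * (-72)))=-42403/ 64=-662.55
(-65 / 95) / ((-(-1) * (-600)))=13 / 11400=0.00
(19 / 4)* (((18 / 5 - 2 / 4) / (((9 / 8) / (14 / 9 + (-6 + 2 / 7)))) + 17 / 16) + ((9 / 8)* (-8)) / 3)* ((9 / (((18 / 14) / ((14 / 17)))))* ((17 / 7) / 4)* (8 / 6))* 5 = -11546167 / 7776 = -1484.85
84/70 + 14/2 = 41/5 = 8.20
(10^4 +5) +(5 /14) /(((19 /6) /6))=1330755 /133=10005.68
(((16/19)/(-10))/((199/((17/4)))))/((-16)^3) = 17/38717440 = 0.00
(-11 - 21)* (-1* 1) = 32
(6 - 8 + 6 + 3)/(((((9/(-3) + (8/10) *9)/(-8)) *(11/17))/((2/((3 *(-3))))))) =1360/297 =4.58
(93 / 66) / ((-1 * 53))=-31 / 1166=-0.03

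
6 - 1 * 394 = -388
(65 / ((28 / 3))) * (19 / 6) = 1235 / 56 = 22.05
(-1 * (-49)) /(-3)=-49 /3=-16.33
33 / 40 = 0.82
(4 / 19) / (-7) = -4 / 133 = -0.03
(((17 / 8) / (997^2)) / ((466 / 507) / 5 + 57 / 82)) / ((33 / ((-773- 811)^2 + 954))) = 739154019825 / 3995472851986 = 0.18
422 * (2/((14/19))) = 8018/7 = 1145.43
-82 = -82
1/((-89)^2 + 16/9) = 9/71305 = 0.00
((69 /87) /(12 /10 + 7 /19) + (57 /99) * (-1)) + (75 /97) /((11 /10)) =795712 /1257411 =0.63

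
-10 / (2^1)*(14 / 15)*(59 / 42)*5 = -295 / 9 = -32.78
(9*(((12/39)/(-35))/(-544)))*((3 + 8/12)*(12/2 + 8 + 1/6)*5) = 55/1456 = 0.04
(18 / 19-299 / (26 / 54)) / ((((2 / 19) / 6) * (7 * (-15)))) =1683 / 5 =336.60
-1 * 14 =-14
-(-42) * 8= 336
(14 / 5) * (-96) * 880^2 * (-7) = 1457111040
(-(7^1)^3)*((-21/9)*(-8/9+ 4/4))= 2401/27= 88.93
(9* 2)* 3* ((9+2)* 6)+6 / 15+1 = 17827 / 5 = 3565.40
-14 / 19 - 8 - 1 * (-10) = 24 / 19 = 1.26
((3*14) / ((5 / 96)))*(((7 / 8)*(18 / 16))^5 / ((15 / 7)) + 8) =2851717568301 / 419430400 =6799.02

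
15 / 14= 1.07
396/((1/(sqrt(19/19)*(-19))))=-7524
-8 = -8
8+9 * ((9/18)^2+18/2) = 365/4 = 91.25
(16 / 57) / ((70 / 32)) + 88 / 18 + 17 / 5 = 8.42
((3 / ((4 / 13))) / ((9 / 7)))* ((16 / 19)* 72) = 8736 / 19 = 459.79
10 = 10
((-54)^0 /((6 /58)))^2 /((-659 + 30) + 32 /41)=-34481 /231813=-0.15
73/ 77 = 0.95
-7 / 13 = -0.54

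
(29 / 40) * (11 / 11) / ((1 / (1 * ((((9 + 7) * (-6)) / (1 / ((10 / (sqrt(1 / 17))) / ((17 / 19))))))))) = -13224 * sqrt(17) / 17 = -3207.29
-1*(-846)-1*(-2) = 848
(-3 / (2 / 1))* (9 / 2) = -27 / 4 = -6.75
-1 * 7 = -7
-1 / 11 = -0.09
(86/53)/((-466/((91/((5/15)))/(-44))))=11739/543356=0.02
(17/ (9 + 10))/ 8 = 17/ 152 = 0.11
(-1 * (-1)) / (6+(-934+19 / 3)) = -3 / 2765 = -0.00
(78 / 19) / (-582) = -13 / 1843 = -0.01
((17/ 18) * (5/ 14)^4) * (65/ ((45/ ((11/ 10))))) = 0.02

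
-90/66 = -15/11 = -1.36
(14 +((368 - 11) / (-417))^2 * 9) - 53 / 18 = 6138961 / 347778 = 17.65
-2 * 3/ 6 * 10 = -10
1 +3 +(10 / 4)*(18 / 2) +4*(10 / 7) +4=507 / 14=36.21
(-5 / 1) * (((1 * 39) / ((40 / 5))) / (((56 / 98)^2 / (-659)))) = 6296745 / 128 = 49193.32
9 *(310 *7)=19530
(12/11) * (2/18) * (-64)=-256/33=-7.76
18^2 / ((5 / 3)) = 972 / 5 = 194.40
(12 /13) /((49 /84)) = 144 /91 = 1.58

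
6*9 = 54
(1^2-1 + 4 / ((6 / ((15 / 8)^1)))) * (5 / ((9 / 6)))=25 / 6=4.17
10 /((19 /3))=30 /19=1.58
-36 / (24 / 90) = -135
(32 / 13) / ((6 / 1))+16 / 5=3.61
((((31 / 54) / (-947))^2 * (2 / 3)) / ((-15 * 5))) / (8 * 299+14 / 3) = -961 / 705095001238500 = -0.00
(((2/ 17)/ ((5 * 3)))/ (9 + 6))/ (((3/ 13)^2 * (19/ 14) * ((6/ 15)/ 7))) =16562/ 130815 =0.13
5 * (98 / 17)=490 / 17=28.82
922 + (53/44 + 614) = 67637/44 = 1537.20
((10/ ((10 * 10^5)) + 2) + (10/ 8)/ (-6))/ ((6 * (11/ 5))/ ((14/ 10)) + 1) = 3762521/ 21900000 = 0.17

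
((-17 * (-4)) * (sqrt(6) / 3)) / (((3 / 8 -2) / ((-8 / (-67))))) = -4352 * sqrt(6) / 2613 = -4.08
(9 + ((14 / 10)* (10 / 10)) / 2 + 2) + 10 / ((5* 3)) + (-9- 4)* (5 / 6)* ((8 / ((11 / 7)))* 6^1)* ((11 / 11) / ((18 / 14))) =-242557 / 990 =-245.01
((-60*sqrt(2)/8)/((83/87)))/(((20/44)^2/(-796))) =12569238*sqrt(2)/415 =42832.74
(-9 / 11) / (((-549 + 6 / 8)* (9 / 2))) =8 / 24123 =0.00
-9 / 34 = -0.26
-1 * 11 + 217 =206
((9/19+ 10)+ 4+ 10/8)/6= 2.62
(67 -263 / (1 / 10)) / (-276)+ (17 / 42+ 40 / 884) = 1385701 / 142324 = 9.74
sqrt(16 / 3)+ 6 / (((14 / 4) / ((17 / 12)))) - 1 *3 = -4 / 7+ 4 *sqrt(3) / 3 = 1.74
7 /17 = 0.41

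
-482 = -482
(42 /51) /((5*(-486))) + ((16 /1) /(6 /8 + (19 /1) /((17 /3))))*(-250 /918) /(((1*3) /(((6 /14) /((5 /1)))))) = -137519 /4482135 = -0.03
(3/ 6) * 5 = 5/ 2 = 2.50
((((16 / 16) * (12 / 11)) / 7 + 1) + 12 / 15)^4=321499206081 / 21970650625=14.63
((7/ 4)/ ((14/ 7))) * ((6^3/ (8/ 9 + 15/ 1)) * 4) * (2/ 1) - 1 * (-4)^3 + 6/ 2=23189/ 143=162.16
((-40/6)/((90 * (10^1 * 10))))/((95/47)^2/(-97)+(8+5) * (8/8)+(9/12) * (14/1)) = -214273/6785627175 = -0.00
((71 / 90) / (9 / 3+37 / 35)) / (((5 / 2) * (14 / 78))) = 13 / 30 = 0.43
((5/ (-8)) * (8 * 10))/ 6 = -25/ 3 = -8.33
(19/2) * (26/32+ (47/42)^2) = 276811/14112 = 19.62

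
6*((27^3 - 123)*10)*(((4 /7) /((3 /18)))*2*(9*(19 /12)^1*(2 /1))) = 1605484800 /7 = 229354971.43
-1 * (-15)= 15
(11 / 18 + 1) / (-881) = -29 / 15858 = -0.00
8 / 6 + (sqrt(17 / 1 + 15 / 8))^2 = 485 / 24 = 20.21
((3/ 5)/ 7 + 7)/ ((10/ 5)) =124/ 35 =3.54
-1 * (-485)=485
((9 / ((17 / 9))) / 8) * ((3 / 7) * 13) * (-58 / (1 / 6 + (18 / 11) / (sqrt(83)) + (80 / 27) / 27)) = -270298515766851 / 224273600138 + 9639796607298 * sqrt(83) / 112136800069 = -422.04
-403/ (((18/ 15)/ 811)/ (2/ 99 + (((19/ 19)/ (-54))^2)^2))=-3087883866535/ 561201696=-5502.27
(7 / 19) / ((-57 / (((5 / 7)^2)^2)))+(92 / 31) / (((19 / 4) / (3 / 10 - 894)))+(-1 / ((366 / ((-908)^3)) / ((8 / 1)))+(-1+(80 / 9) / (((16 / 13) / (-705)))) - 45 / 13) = 746867922248219656 / 45659112135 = 16357478.00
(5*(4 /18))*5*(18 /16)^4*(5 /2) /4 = 91125 /16384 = 5.56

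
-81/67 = -1.21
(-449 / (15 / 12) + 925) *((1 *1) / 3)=943 / 5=188.60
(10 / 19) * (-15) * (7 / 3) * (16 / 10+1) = -910 / 19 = -47.89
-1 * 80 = -80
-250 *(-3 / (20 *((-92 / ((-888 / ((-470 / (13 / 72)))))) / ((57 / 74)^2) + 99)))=-1055925 / 10011398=-0.11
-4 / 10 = -2 / 5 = -0.40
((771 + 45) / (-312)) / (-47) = 34 / 611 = 0.06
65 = 65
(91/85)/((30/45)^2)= 819/340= 2.41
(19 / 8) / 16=19 / 128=0.15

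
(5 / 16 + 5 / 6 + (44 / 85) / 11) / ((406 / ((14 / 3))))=4867 / 354960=0.01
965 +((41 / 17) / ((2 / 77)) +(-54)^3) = -5317809 / 34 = -156406.15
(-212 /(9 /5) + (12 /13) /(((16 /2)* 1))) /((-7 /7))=27533 /234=117.66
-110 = -110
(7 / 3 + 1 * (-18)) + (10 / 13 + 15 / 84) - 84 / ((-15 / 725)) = 4417447 / 1092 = 4045.28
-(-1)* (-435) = -435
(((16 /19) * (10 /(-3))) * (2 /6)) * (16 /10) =-256 /171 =-1.50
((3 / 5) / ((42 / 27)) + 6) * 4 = 894 / 35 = 25.54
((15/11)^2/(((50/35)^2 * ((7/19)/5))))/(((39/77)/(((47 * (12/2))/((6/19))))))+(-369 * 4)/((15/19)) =57006669/2860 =19932.40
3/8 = 0.38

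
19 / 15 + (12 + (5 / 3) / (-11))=2164 / 165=13.12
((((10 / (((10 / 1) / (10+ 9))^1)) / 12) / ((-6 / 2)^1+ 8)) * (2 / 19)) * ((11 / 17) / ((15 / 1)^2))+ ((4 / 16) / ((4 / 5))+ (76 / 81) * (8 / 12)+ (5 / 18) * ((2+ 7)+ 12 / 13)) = 396813671 / 107406000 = 3.69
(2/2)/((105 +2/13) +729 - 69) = 13/9947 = 0.00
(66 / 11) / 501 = 2 / 167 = 0.01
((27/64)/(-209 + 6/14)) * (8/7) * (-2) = 27/5840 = 0.00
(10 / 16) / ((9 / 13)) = 65 / 72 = 0.90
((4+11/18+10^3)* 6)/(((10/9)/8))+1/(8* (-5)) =1735967/40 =43399.18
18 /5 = 3.60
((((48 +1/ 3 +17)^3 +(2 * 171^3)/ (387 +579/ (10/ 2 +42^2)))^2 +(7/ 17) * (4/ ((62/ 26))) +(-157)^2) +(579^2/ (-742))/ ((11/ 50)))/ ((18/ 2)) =1898159822694335891952151387115/ 184016445569968120263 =10315164043.16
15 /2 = 7.50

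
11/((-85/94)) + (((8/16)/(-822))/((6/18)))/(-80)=-1813219/149056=-12.16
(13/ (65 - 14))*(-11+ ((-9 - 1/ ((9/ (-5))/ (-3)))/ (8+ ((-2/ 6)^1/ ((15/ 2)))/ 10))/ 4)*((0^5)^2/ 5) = 0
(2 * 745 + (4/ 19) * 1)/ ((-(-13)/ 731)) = 1592118/ 19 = 83795.68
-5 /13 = -0.38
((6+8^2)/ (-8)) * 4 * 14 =-490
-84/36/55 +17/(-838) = -8671/138270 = -0.06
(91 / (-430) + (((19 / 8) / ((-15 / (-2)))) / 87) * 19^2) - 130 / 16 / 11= 0.36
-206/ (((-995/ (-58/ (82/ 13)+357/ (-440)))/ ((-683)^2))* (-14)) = 8673547065739/ 125648600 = 69030.19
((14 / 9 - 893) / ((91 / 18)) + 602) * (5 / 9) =21520 / 91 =236.48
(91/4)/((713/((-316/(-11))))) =7189/7843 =0.92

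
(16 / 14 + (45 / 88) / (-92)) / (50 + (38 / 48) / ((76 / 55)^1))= 0.02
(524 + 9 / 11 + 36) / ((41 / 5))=30845 / 451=68.39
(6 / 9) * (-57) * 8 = -304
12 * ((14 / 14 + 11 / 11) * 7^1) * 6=1008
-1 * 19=-19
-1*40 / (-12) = 10 / 3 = 3.33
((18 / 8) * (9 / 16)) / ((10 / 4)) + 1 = 241 / 160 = 1.51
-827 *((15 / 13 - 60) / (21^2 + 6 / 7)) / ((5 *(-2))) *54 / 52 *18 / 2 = -71743077 / 696956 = -102.94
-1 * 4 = -4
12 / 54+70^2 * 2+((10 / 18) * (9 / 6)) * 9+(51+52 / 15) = 887597 / 90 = 9862.19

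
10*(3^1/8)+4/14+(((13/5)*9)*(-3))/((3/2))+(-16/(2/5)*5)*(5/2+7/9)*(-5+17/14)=3073117/1260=2438.98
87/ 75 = 29/ 25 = 1.16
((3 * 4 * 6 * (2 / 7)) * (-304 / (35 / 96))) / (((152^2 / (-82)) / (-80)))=-4534272 / 931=-4870.32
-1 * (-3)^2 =-9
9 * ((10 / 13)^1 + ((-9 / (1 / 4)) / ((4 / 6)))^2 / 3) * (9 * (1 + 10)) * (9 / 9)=11267586 / 13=866737.38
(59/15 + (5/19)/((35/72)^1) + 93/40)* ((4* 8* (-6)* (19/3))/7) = -868184/735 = -1181.20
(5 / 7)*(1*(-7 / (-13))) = 5 / 13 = 0.38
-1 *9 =-9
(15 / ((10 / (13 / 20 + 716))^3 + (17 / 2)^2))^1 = 0.21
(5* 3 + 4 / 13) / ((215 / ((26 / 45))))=398 / 9675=0.04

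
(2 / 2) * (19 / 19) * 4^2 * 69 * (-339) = -374256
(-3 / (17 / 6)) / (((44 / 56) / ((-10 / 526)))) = 1260 / 49181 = 0.03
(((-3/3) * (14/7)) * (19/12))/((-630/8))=38/945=0.04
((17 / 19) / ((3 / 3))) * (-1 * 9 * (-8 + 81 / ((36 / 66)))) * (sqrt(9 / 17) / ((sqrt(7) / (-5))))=37935 * sqrt(119) / 266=1555.72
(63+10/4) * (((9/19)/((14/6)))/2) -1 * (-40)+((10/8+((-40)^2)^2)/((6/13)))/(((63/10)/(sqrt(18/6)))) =24817/532+221866775 * sqrt(3)/252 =1524985.25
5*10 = 50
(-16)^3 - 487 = -4583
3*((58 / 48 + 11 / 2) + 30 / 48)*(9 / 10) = 99 / 5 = 19.80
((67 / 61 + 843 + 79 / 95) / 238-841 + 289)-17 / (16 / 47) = -6602414803 / 11033680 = -598.39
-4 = -4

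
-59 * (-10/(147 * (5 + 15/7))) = 59/105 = 0.56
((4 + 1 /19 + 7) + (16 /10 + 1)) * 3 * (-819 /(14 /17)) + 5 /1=-40727.63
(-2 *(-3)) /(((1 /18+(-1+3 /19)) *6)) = -342 /269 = -1.27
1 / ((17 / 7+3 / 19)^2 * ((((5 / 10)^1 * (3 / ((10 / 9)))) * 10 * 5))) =17689 / 7987680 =0.00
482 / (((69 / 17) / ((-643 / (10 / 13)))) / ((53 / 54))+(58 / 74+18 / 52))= 268632079612 / 626988601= 428.45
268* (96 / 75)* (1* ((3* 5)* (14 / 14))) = 25728 / 5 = 5145.60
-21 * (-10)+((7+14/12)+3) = 221.17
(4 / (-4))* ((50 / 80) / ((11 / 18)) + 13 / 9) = -977 / 396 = -2.47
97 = 97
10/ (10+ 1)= 10/ 11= 0.91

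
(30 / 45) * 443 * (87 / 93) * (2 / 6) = 25694 / 279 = 92.09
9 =9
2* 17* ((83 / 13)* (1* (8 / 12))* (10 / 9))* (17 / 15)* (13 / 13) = 191896 / 1053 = 182.24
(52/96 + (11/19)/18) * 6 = 785/228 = 3.44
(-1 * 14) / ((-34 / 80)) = 560 / 17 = 32.94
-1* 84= -84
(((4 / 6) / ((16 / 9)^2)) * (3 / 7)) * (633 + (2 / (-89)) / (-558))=2526111 / 44144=57.22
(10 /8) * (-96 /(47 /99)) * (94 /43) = -23760 /43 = -552.56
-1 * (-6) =6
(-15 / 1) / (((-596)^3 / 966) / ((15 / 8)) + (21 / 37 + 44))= 4020975 / 31320945923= 0.00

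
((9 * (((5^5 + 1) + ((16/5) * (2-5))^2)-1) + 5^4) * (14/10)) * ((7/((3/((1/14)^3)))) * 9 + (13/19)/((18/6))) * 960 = 31158982096/3325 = 9371122.43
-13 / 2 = -6.50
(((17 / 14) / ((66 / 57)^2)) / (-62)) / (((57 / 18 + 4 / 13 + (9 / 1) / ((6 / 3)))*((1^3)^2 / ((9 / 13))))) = -165699 / 130654832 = -0.00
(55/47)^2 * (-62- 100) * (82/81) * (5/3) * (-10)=24805000/6627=3743.02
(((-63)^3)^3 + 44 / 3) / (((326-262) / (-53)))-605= 2485776450939639365 / 192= 12946752348643955.03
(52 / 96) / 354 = 13 / 8496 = 0.00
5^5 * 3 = 9375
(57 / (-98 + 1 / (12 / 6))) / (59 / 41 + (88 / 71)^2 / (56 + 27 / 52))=-23082547442 / 57890602185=-0.40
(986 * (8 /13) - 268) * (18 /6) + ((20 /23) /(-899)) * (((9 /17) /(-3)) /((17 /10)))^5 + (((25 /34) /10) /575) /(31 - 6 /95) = 6474479881864050080988997 /6370590230165059425644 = 1016.31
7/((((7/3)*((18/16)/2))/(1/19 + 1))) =320/57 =5.61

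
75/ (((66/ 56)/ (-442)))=-28127.27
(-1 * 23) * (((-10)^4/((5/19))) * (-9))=7866000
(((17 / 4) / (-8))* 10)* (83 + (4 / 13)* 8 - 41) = -24565 / 104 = -236.20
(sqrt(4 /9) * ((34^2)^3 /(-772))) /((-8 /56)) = 5406815456 /579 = 9338195.95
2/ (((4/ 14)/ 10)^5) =105043750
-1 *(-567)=567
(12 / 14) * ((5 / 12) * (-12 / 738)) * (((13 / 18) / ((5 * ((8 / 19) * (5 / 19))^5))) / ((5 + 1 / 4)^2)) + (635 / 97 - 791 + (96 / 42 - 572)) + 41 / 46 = -132240576236703802403 / 97587409651200000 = -1355.10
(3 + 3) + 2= 8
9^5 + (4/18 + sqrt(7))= sqrt(7) + 531443/9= 59051.87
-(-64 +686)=-622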